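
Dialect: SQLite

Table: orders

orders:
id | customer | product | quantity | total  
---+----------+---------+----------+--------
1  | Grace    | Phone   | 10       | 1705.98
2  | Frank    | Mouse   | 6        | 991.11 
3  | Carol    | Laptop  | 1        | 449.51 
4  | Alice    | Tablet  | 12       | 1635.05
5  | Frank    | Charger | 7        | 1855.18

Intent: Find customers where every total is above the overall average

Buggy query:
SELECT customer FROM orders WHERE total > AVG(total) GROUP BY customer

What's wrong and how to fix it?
Bug: WHERE evaluates per row before aggregation, so AVG() is unavailable

Fix: Use a subquery for AVG and a HAVING MIN(...) filter so the condition holds for every row in the group

Corrected query:
SELECT customer FROM orders GROUP BY customer HAVING MIN(total) > (SELECT AVG(total) FROM orders)

Result:
customer
--------
Alice   
Grace   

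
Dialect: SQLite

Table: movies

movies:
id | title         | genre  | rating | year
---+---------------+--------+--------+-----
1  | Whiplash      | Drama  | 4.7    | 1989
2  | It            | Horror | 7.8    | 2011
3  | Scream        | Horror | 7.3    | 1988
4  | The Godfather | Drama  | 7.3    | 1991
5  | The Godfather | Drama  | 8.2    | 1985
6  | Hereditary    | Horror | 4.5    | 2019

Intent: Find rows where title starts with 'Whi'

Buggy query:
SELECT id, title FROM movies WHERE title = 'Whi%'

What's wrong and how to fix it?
Bug: '=' compares the literal string including the % character; pattern matching needs LIKE

Fix: Replace '=' with LIKE so 'Whi%' is treated as a pattern

Corrected query:
SELECT id, title FROM movies WHERE title LIKE 'Whi%'

Result:
id | title   
---+---------
1  | Whiplash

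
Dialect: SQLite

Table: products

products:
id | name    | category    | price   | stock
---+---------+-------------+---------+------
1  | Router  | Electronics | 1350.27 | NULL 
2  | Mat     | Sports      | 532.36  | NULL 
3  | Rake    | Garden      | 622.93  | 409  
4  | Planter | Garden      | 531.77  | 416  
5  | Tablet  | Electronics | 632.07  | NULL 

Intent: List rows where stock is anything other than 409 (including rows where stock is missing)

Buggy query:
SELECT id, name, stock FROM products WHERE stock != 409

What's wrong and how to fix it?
Bug: 'stock != 409' is unknown when stock is NULL, so NULL rows are silently excluded

Fix: Handle NULL separately with IS NULL alongside the inequality

Corrected query:
SELECT id, name, stock FROM products WHERE stock != 409 OR stock IS NULL

Result:
id | name    | stock
---+---------+------
1  | Router  | NULL 
2  | Mat     | NULL 
4  | Planter | 416  
5  | Tablet  | NULL 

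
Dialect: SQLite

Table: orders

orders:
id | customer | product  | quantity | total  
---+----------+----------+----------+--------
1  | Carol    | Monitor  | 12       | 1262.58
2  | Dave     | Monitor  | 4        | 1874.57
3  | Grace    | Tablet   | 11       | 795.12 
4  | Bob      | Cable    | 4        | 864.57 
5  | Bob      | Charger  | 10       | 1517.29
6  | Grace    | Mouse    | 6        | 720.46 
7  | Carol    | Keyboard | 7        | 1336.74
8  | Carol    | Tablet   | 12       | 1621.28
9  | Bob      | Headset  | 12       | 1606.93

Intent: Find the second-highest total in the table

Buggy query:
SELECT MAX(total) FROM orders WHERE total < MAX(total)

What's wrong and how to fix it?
Bug: The inner MAX is an aggregate inside WHERE, which is not allowed

Fix: Put the inner MAX in a scalar subquery

Corrected query:
SELECT MAX(total) FROM orders WHERE total < (SELECT MAX(total) FROM orders)

Result:
MAX(total)
----------
1621.28   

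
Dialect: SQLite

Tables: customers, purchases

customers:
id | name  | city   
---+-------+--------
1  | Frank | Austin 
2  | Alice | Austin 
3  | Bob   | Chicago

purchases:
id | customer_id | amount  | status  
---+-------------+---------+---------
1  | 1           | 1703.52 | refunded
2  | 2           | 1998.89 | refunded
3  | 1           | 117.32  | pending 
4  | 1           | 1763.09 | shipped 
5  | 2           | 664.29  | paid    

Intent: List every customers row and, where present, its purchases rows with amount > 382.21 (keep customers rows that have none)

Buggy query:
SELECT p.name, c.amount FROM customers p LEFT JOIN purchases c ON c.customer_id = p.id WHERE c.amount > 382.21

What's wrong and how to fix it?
Bug: Filtering c.amount in WHERE discards the NULL rows produced by LEFT JOIN, turning it into an inner join

Fix: Put 'c.amount > 382.21' in the JOIN's ON clause instead of WHERE

Corrected query:
SELECT p.name, c.amount FROM customers p LEFT JOIN purchases c ON c.customer_id = p.id AND c.amount > 382.21

Result:
name  | amount 
------+--------
Frank | 1703.52
Frank | 1763.09
Alice | 664.29 
Alice | 1998.89
Bob   | NULL   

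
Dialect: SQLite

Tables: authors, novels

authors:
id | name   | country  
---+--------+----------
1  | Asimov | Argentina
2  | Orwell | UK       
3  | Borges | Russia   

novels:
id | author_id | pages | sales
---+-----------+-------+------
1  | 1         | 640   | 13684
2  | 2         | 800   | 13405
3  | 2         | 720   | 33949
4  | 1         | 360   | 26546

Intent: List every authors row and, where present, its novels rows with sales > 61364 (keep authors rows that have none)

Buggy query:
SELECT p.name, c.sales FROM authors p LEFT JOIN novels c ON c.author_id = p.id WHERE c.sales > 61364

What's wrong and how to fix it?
Bug: A WHERE condition on the right-hand table after LEFT JOIN drops unmatched parents

Fix: Put 'c.sales > 61364' in the JOIN's ON clause instead of WHERE

Corrected query:
SELECT p.name, c.sales FROM authors p LEFT JOIN novels c ON c.author_id = p.id AND c.sales > 61364

Result:
name   | sales
-------+------
Asimov | NULL 
Orwell | NULL 
Borges | NULL 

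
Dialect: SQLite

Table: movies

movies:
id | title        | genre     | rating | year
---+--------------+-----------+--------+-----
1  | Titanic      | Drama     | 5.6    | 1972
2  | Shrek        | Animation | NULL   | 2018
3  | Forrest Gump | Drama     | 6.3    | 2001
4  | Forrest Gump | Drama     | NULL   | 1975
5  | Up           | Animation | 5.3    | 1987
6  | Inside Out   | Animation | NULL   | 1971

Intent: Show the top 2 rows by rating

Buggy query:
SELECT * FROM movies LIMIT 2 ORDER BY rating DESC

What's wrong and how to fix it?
Bug: LIMIT must come after ORDER BY

Fix: Swap the clauses: ORDER BY first, then LIMIT

Corrected query:
SELECT * FROM movies ORDER BY rating DESC LIMIT 2

Result:
id | title        | genre | rating | year
---+--------------+-------+--------+-----
3  | Forrest Gump | Drama | 6.3    | 2001
1  | Titanic      | Drama | 5.6    | 1972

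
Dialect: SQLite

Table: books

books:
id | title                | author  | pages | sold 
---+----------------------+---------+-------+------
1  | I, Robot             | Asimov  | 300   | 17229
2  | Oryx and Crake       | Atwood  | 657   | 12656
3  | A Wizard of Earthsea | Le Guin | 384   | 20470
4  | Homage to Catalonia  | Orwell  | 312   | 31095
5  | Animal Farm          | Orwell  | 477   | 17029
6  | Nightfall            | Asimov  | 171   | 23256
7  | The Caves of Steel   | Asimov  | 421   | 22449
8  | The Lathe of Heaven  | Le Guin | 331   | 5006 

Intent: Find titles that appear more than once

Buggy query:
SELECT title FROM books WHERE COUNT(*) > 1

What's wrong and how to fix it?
Bug: COUNT(*) is an aggregate and cannot be used in WHERE

Fix: Group first, then use HAVING for the count condition

Corrected query:
SELECT title FROM books GROUP BY title HAVING COUNT(*) > 1

Result:
(no rows)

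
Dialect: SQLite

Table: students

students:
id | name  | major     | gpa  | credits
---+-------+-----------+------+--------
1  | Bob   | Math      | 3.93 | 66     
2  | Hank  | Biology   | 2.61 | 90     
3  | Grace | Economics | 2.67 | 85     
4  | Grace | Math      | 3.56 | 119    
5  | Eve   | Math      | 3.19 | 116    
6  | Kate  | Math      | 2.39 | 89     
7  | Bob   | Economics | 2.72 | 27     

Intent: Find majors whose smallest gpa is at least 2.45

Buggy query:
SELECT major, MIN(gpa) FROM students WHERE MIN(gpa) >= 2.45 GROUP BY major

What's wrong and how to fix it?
Bug: MIN() in WHERE is a misuse of aggregate

Fix: Replace WHERE with HAVING after the GROUP BY

Corrected query:
SELECT major, MIN(gpa) FROM students GROUP BY major HAVING MIN(gpa) >= 2.45

Result:
major     | MIN(gpa)
----------+---------
Biology   | 2.61    
Economics | 2.67    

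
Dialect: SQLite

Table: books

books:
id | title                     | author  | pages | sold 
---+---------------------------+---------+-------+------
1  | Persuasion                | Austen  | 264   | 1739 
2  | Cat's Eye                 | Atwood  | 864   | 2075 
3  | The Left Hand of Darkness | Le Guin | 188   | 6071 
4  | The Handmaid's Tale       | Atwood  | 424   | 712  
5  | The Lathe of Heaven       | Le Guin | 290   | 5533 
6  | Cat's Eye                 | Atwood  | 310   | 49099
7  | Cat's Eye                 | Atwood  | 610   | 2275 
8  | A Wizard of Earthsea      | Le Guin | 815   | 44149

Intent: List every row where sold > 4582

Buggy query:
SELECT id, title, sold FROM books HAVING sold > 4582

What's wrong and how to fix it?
Bug: This is a non-aggregate query (no GROUP BY, no aggregates), so in SQLite the HAVING clause is invalid here; a row-level condition belongs in WHERE

Fix: Use WHERE for row-level filtering

Corrected query:
SELECT id, title, sold FROM books WHERE sold > 4582

Result:
id | title                     | sold 
---+---------------------------+------
3  | The Left Hand of Darkness | 6071 
5  | The Lathe of Heaven       | 5533 
6  | Cat's Eye                 | 49099
8  | A Wizard of Earthsea      | 44149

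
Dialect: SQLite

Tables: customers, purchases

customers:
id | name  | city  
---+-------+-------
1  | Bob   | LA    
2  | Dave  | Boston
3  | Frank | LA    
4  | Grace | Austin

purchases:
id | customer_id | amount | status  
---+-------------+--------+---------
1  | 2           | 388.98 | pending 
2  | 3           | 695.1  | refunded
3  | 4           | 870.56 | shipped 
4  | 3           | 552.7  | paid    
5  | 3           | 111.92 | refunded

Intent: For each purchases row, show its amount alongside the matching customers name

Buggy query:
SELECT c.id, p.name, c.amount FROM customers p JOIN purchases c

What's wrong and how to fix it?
Bug: Missing join condition: each purchases row is matched to all customers rows instead of just its own

Fix: Add ON c.customer_id = p.id to the JOIN

Corrected query:
SELECT c.id, p.name, c.amount FROM customers p JOIN purchases c ON c.customer_id = p.id

Result:
id | name  | amount
---+-------+-------
1  | Dave  | 388.98
2  | Frank | 695.1 
3  | Grace | 870.56
4  | Frank | 552.7 
5  | Frank | 111.92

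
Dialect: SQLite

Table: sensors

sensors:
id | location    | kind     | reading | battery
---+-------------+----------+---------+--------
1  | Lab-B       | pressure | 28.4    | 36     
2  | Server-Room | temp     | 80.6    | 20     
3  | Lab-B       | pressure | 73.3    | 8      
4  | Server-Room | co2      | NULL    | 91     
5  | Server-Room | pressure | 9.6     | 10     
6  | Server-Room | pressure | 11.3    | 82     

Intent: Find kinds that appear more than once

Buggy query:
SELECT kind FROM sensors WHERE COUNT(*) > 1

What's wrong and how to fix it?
Bug: WHERE can't reference COUNT(*); aggregates are computed after WHERE

Fix: Group first, then use HAVING for the count condition

Corrected query:
SELECT kind FROM sensors GROUP BY kind HAVING COUNT(*) > 1

Result:
kind    
--------
pressure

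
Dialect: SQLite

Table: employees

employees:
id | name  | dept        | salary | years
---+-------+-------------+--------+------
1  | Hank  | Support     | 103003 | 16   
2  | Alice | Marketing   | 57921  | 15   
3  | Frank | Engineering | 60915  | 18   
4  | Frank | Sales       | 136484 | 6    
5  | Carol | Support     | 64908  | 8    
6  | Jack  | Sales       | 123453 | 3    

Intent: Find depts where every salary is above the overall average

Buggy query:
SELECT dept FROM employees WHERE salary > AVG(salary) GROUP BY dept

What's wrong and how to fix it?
Bug: WHERE evaluates per row before aggregation, so AVG() is unavailable

Fix: Use a subquery for AVG and a HAVING MIN(...) filter so the condition holds for every row in the group

Corrected query:
SELECT dept FROM employees GROUP BY dept HAVING MIN(salary) > (SELECT AVG(salary) FROM employees)

Result:
dept 
-----
Sales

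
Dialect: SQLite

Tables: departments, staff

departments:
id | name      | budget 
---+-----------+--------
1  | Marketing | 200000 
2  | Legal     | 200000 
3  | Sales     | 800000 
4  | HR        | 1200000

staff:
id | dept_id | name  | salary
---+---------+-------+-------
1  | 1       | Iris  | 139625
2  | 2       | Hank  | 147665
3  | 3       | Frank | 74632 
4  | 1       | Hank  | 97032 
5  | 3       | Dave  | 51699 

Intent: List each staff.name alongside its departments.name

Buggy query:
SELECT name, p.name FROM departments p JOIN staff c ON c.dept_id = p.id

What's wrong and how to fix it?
Bug: Both tables have a 'name' column; the unqualified reference is ambiguous

Fix: Qualify the column with its table alias (c.name)

Corrected query:
SELECT c.name, p.name FROM departments p JOIN staff c ON c.dept_id = p.id

Result:
name  | name     
------+----------
Iris  | Marketing
Hank  | Legal    
Frank | Sales    
Hank  | Marketing
Dave  | Sales    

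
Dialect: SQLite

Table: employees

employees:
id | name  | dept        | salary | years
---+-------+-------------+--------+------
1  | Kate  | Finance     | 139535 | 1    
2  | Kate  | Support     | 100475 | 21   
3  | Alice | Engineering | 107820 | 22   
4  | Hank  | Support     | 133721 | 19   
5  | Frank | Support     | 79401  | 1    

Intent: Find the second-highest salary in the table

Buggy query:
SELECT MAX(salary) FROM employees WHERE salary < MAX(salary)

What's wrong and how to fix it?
Bug: MAX(salary) on the right of the comparison is an aggregate-in-WHERE error

Fix: Put the inner MAX in a scalar subquery

Corrected query:
SELECT MAX(salary) FROM employees WHERE salary < (SELECT MAX(salary) FROM employees)

Result:
MAX(salary)
-----------
133721     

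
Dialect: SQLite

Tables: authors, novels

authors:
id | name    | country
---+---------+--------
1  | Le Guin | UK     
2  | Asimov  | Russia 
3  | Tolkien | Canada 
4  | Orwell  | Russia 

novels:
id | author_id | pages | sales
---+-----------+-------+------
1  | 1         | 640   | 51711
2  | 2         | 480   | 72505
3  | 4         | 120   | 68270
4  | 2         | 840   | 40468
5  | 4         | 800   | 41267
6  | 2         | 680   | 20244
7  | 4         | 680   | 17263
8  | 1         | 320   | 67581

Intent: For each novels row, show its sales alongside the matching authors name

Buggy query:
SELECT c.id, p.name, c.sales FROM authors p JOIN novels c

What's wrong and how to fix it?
Bug: Missing join condition: each novels row is matched to all authors rows instead of just its own

Fix: Specify the join condition linking the foreign key to the parent id

Corrected query:
SELECT c.id, p.name, c.sales FROM authors p JOIN novels c ON c.author_id = p.id

Result:
id | name    | sales
---+---------+------
1  | Le Guin | 51711
2  | Asimov  | 72505
3  | Orwell  | 68270
4  | Asimov  | 40468
5  | Orwell  | 41267
6  | Asimov  | 20244
7  | Orwell  | 17263
8  | Le Guin | 67581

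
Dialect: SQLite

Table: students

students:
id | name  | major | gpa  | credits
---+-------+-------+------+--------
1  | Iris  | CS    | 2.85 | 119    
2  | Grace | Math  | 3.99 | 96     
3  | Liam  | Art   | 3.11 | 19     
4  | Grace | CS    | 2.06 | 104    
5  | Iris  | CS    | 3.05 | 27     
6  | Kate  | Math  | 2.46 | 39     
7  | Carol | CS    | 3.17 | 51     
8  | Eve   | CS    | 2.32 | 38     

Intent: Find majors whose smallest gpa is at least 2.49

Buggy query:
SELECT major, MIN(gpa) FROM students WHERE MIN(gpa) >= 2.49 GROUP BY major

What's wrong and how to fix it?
Bug: MIN() in WHERE is a misuse of aggregate

Fix: Use HAVING for the per-group MIN condition

Corrected query:
SELECT major, MIN(gpa) FROM students GROUP BY major HAVING MIN(gpa) >= 2.49

Result:
major | MIN(gpa)
------+---------
Art   | 3.11    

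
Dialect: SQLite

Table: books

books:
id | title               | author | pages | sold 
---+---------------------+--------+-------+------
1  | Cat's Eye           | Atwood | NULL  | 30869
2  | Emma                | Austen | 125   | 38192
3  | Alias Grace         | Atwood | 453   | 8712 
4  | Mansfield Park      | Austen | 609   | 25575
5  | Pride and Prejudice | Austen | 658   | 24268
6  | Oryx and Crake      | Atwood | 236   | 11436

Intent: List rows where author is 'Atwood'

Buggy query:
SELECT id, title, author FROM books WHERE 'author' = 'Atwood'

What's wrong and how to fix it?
Bug: 'author' in single quotes is a string literal, not the column; the comparison is literal-vs-literal and never true

Fix: Reference the column as author without single quotes

Corrected query:
SELECT id, title, author FROM books WHERE author = 'Atwood'

Result:
id | title          | author
---+----------------+-------
1  | Cat's Eye      | Atwood
3  | Alias Grace    | Atwood
6  | Oryx and Crake | Atwood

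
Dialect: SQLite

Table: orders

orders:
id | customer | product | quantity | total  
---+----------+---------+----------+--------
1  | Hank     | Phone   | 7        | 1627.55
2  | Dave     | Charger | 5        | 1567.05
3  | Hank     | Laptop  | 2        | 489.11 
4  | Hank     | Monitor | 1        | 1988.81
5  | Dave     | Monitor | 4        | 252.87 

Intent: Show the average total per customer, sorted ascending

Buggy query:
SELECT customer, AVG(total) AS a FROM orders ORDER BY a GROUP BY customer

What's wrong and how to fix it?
Bug: GROUP BY must precede ORDER BY

Fix: Reorder: SELECT … FROM … GROUP BY … ORDER BY …

Corrected query:
SELECT customer, AVG(total) AS a FROM orders GROUP BY customer ORDER BY a

Result:
customer | a      
---------+--------
Dave     | 909.96 
Hank     | 1368.49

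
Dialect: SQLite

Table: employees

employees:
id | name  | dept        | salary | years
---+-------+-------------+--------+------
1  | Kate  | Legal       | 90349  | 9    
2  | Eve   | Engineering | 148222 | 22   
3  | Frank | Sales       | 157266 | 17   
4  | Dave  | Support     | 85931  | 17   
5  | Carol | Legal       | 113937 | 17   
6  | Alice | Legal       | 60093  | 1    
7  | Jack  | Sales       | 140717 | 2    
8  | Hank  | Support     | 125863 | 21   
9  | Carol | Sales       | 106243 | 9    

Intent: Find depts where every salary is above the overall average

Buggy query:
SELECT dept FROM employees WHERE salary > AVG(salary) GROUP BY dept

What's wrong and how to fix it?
Bug: WHERE evaluates per row before aggregation, so AVG() is unavailable

Fix: Compute the overall average in a scalar subquery and compare each group's MIN against it in HAVING

Corrected query:
SELECT dept FROM employees GROUP BY dept HAVING MIN(salary) > (SELECT AVG(salary) FROM employees)

Result:
dept       
-----------
Engineering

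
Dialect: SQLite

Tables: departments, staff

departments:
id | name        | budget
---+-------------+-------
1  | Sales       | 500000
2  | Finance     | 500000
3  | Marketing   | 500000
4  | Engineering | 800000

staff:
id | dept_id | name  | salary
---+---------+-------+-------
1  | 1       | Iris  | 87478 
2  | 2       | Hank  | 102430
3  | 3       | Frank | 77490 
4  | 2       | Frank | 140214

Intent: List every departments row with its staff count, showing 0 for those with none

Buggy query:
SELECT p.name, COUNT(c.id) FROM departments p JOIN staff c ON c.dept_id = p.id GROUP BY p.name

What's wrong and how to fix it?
Bug: INNER JOIN drops departments rows that have no matching staff rows

Fix: Switch to LEFT JOIN to retain unmatched parent rows

Corrected query:
SELECT p.name, COUNT(c.id) FROM departments p LEFT JOIN staff c ON c.dept_id = p.id GROUP BY p.name

Result:
name        | COUNT(c.id)
------------+------------
Engineering | 0          
Finance     | 2          
Marketing   | 1          
Sales       | 1          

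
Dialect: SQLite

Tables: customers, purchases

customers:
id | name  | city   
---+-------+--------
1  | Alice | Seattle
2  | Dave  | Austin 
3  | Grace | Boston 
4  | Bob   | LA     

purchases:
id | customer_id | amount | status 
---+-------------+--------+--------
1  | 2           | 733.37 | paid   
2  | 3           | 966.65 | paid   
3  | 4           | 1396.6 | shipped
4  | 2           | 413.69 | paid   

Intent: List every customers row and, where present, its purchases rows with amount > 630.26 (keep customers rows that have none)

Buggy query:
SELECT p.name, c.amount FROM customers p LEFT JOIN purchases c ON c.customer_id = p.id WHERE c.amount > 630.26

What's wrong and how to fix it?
Bug: Filtering c.amount in WHERE discards the NULL rows produced by LEFT JOIN, turning it into an inner join

Fix: Move the right-table condition into the ON clause so unmatched parents are kept

Corrected query:
SELECT p.name, c.amount FROM customers p LEFT JOIN purchases c ON c.customer_id = p.id AND c.amount > 630.26

Result:
name  | amount
------+-------
Alice | NULL  
Dave  | 733.37
Grace | 966.65
Bob   | 1396.6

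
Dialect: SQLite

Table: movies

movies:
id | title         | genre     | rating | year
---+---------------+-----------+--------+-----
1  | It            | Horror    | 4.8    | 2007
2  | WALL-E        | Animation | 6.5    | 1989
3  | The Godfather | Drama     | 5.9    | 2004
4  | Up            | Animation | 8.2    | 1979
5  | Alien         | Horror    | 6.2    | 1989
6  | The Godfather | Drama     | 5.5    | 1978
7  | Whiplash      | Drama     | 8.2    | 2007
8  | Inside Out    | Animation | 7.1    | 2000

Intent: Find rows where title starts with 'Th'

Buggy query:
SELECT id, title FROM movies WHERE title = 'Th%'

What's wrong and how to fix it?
Bug: Wildcards only work with LIKE; '=' treats '%' as a literal character

Fix: Use LIKE for wildcard pattern matching

Corrected query:
SELECT id, title FROM movies WHERE title LIKE 'Th%'

Result:
id | title        
---+--------------
3  | The Godfather
6  | The Godfather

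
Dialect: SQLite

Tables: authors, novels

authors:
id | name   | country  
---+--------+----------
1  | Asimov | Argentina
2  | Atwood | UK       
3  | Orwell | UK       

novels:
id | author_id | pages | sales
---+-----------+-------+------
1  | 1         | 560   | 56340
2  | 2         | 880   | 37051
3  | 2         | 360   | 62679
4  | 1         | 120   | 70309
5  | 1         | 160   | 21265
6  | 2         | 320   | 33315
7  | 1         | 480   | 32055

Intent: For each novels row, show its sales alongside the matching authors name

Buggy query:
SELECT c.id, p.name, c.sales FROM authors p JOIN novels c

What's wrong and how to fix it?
Bug: Missing join condition: each novels row is matched to all authors rows instead of just its own

Fix: Add ON c.author_id = p.id to the JOIN

Corrected query:
SELECT c.id, p.name, c.sales FROM authors p JOIN novels c ON c.author_id = p.id

Result:
id | name   | sales
---+--------+------
1  | Asimov | 56340
2  | Atwood | 37051
3  | Atwood | 62679
4  | Asimov | 70309
5  | Asimov | 21265
6  | Atwood | 33315
7  | Asimov | 32055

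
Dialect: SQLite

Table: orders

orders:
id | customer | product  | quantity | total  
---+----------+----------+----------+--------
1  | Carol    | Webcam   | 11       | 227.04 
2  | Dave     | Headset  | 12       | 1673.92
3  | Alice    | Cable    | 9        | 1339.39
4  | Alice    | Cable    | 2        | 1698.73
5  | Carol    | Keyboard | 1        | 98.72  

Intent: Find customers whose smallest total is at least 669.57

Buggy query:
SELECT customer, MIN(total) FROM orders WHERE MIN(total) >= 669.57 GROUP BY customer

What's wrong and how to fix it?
Bug: Aggregates like MIN are computed per group after WHERE runs

Fix: Use HAVING for the per-group MIN condition

Corrected query:
SELECT customer, MIN(total) FROM orders GROUP BY customer HAVING MIN(total) >= 669.57

Result:
customer | MIN(total)
---------+-----------
Alice    | 1339.39   
Dave     | 1673.92   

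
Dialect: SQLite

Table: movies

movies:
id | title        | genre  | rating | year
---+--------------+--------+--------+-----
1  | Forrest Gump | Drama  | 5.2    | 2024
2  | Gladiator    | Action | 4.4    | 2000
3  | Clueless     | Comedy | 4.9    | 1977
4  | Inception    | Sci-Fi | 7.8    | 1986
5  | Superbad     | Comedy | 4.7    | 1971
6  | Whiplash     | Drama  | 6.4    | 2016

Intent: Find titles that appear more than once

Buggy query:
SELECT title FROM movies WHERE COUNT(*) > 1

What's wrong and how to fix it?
Bug: WHERE can't reference COUNT(*); aggregates are computed after WHERE

Fix: Group first, then use HAVING for the count condition

Corrected query:
SELECT title FROM movies GROUP BY title HAVING COUNT(*) > 1

Result:
(no rows)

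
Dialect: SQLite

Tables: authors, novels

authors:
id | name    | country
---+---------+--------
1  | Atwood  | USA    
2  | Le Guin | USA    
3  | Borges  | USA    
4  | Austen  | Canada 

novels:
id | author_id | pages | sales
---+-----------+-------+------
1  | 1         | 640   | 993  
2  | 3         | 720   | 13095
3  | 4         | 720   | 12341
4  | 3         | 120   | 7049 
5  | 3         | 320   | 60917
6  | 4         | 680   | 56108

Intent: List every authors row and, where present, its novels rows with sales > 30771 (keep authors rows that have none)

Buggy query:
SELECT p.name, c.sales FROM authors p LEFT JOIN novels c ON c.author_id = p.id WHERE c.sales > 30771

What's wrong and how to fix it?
Bug: Filtering c.sales in WHERE discards the NULL rows produced by LEFT JOIN, turning it into an inner join

Fix: Move the right-table condition into the ON clause so unmatched parents are kept

Corrected query:
SELECT p.name, c.sales FROM authors p LEFT JOIN novels c ON c.author_id = p.id AND c.sales > 30771

Result:
name    | sales
--------+------
Atwood  | NULL 
Le Guin | NULL 
Borges  | 60917
Austen  | 56108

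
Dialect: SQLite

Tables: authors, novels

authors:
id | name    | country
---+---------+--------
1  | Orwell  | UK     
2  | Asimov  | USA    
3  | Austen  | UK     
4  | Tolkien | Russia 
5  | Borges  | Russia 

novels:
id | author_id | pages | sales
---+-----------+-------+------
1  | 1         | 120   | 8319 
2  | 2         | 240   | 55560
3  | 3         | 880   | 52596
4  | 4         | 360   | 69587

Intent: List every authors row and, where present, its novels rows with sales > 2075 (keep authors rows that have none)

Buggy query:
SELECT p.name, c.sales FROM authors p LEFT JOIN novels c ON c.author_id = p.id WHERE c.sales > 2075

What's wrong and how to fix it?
Bug: Filtering c.sales in WHERE discards the NULL rows produced by LEFT JOIN, turning it into an inner join

Fix: Move the right-table condition into the ON clause so unmatched parents are kept

Corrected query:
SELECT p.name, c.sales FROM authors p LEFT JOIN novels c ON c.author_id = p.id AND c.sales > 2075

Result:
name    | sales
--------+------
Orwell  | 8319 
Asimov  | 55560
Austen  | 52596
Tolkien | 69587
Borges  | NULL 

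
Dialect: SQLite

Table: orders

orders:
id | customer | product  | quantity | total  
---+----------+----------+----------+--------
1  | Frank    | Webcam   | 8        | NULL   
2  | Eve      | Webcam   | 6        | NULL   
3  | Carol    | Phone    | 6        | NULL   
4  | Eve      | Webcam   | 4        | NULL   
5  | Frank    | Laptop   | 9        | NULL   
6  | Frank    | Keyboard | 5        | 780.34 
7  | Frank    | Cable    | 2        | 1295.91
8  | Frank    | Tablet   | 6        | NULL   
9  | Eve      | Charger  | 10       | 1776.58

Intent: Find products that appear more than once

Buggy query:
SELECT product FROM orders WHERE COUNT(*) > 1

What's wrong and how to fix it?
Bug: WHERE can't reference COUNT(*); aggregates are computed after WHERE

Fix: GROUP BY product, then filter groups with HAVING COUNT(*) > 1

Corrected query:
SELECT product FROM orders GROUP BY product HAVING COUNT(*) > 1

Result:
product
-------
Webcam 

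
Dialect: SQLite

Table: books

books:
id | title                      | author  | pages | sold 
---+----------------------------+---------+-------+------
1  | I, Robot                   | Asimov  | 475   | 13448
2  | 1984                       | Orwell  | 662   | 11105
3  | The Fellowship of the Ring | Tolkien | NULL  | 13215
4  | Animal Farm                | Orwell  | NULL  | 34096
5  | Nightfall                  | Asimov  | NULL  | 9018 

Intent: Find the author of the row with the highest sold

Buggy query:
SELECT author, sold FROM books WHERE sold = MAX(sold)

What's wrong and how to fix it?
Bug: MAX(sold) is an aggregate and cannot be used directly in WHERE

Fix: Wrap MAX in a scalar subquery so WHERE compares against a single value

Corrected query:
SELECT author, sold FROM books WHERE sold = (SELECT MAX(sold) FROM books)

Result:
author | sold 
-------+------
Orwell | 34096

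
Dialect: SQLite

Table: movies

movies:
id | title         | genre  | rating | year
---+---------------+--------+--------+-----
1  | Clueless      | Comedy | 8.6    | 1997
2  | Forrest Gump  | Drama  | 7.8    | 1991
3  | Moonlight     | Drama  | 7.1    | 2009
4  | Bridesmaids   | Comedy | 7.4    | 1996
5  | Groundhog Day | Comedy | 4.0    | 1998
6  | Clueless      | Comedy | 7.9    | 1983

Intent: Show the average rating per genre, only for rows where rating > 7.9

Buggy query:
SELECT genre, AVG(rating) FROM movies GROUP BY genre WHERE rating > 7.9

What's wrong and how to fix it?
Bug: WHERE cannot follow GROUP BY

Fix: Move the WHERE clause before GROUP BY

Corrected query:
SELECT genre, AVG(rating) FROM movies WHERE rating > 7.9 GROUP BY genre

Result:
genre  | AVG(rating)
-------+------------
Comedy | 8.6        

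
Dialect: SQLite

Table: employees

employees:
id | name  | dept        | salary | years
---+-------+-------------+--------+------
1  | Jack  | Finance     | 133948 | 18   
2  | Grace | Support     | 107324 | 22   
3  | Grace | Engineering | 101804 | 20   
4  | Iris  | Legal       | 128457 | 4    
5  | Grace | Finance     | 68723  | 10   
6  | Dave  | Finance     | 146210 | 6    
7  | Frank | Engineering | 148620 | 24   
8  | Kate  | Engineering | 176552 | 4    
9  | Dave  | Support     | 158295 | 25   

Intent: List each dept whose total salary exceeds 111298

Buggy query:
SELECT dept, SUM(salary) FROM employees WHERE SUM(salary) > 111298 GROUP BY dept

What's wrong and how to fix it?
Bug: WHERE runs before GROUP BY, so aggregates aren't available there

Fix: Use HAVING (which filters groups after aggregation) instead of WHERE

Corrected query:
SELECT dept, SUM(salary) FROM employees GROUP BY dept HAVING SUM(salary) > 111298

Result:
dept        | SUM(salary)
------------+------------
Engineering | 426976     
Finance     | 348881     
Legal       | 128457     
Support     | 265619     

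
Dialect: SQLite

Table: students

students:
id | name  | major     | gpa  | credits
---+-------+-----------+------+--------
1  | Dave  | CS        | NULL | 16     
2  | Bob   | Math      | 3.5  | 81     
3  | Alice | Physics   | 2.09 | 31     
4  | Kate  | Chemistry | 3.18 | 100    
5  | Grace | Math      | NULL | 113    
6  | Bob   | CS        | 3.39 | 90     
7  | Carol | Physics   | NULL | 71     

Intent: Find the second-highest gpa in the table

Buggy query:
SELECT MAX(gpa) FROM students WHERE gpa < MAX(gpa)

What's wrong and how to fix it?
Bug: MAX(gpa) on the right of the comparison is an aggregate-in-WHERE error

Fix: Put the inner MAX in a scalar subquery

Corrected query:
SELECT MAX(gpa) FROM students WHERE gpa < (SELECT MAX(gpa) FROM students)

Result:
MAX(gpa)
--------
3.39    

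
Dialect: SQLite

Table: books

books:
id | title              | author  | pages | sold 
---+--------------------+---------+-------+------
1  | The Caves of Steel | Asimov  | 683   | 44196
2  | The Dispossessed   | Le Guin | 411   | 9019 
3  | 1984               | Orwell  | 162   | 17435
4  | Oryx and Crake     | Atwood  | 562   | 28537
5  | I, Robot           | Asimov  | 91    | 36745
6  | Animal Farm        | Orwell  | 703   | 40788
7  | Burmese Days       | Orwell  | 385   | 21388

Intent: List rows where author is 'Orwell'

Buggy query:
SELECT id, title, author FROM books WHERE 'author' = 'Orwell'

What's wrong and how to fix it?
Bug: 'author' in single quotes is a string literal, not the column; the comparison is literal-vs-literal and never true

Fix: Remove the quotes around the column name (or use double quotes for an identifier)

Corrected query:
SELECT id, title, author FROM books WHERE author = 'Orwell'

Result:
id | title        | author
---+--------------+-------
3  | 1984         | Orwell
6  | Animal Farm  | Orwell
7  | Burmese Days | Orwell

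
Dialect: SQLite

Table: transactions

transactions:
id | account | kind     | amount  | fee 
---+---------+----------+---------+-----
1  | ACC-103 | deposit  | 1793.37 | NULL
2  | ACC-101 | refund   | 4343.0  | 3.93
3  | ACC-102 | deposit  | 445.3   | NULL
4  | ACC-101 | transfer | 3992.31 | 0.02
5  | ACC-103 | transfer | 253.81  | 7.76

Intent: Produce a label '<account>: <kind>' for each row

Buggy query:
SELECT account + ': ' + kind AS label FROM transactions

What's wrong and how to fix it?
Bug: SQLite uses || for string concatenation; + coerces text to numbers (yielding 0)

Fix: Use the || operator for string concatenation

Corrected query:
SELECT account || ': ' || kind AS label FROM transactions

Result:
label            
-----------------
ACC-103: deposit 
ACC-101: refund  
ACC-102: deposit 
ACC-101: transfer
ACC-103: transfer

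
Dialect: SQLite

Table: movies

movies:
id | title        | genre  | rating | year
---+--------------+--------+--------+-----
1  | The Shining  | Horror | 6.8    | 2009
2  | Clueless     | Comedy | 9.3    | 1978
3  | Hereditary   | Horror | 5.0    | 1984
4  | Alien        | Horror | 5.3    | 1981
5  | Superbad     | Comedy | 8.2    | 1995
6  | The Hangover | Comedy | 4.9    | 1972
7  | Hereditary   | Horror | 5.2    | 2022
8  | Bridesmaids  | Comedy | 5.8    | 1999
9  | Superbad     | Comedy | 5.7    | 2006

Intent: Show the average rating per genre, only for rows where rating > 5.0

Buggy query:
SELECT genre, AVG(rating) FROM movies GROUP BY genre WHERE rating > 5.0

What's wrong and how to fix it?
Bug: Row-level WHERE must come before GROUP BY in the clause order

Fix: Move the WHERE clause before GROUP BY

Corrected query:
SELECT genre, AVG(rating) FROM movies WHERE rating > 5.0 GROUP BY genre

Result:
genre  | AVG(rating)
-------+------------
Comedy | 7.25       
Horror | 5.766667   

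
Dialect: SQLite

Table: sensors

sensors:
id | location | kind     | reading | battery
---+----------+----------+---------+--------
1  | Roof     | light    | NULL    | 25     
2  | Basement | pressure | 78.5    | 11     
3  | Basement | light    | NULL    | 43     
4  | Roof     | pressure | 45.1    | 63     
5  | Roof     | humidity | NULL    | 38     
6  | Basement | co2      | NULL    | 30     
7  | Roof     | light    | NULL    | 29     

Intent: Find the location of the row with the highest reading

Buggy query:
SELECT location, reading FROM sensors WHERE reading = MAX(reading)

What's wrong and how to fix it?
Bug: WHERE is evaluated per row; an aggregate over the whole table isn't defined there

Fix: Wrap MAX in a scalar subquery so WHERE compares against a single value

Corrected query:
SELECT location, reading FROM sensors WHERE reading = (SELECT MAX(reading) FROM sensors)

Result:
location | reading
---------+--------
Basement | 78.5   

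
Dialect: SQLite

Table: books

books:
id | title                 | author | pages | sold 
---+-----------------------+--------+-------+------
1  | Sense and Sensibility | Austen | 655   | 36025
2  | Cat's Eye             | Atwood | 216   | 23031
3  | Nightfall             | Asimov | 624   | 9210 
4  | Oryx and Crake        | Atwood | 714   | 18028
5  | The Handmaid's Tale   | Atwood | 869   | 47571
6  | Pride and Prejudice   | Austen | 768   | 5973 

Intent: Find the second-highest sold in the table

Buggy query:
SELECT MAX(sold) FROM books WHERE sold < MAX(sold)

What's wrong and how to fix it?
Bug: The inner MAX is an aggregate inside WHERE, which is not allowed

Fix: Compute the overall MAX in a subquery, then take MAX of rows below it

Corrected query:
SELECT MAX(sold) FROM books WHERE sold < (SELECT MAX(sold) FROM books)

Result:
MAX(sold)
---------
36025    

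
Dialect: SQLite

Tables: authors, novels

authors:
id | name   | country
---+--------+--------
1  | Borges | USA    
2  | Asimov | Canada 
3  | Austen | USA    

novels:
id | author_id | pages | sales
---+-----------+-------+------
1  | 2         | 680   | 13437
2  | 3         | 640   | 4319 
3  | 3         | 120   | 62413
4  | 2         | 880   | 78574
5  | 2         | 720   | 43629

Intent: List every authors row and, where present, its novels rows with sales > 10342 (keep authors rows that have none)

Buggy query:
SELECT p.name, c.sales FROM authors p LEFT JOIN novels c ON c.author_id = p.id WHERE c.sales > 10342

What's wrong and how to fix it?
Bug: Filtering c.sales in WHERE discards the NULL rows produced by LEFT JOIN, turning it into an inner join

Fix: Move the right-table condition into the ON clause so unmatched parents are kept

Corrected query:
SELECT p.name, c.sales FROM authors p LEFT JOIN novels c ON c.author_id = p.id AND c.sales > 10342

Result:
name   | sales
-------+------
Borges | NULL 
Asimov | 13437
Asimov | 43629
Asimov | 78574
Austen | 62413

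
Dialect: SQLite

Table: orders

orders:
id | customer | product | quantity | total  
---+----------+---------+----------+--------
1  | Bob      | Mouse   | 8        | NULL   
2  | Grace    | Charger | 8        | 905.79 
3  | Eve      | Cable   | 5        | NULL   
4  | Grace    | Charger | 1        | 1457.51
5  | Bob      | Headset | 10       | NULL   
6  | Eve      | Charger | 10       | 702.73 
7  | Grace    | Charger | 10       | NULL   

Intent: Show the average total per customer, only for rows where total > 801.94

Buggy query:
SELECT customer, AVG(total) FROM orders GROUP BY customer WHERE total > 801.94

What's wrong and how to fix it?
Bug: WHERE cannot follow GROUP BY

Fix: Place WHERE between FROM and GROUP BY

Corrected query:
SELECT customer, AVG(total) FROM orders WHERE total > 801.94 GROUP BY customer

Result:
customer | AVG(total)
---------+-----------
Grace    | 1181.65   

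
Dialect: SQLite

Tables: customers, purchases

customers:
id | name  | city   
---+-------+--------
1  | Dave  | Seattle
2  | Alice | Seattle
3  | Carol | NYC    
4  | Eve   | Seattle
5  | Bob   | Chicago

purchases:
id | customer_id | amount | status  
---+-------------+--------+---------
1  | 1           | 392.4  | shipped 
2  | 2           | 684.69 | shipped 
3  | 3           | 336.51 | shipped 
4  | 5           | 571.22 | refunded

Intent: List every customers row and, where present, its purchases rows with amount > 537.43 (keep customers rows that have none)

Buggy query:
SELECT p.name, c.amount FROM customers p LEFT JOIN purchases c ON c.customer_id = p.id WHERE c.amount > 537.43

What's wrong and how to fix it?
Bug: Filtering c.amount in WHERE discards the NULL rows produced by LEFT JOIN, turning it into an inner join

Fix: Put 'c.amount > 537.43' in the JOIN's ON clause instead of WHERE

Corrected query:
SELECT p.name, c.amount FROM customers p LEFT JOIN purchases c ON c.customer_id = p.id AND c.amount > 537.43

Result:
name  | amount
------+-------
Dave  | NULL  
Alice | 684.69
Carol | NULL  
Eve   | NULL  
Bob   | 571.22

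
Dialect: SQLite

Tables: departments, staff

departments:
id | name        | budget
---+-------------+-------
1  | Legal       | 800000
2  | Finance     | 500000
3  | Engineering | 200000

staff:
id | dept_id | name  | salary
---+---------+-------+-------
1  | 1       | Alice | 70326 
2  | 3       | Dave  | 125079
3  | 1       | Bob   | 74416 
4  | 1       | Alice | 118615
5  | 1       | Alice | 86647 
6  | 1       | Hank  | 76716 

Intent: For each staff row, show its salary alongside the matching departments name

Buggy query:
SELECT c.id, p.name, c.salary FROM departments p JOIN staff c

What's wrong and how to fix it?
Bug: Missing join condition: each staff row is matched to all departments rows instead of just its own

Fix: Add ON c.dept_id = p.id to the JOIN

Corrected query:
SELECT c.id, p.name, c.salary FROM departments p JOIN staff c ON c.dept_id = p.id

Result:
id | name        | salary
---+-------------+-------
1  | Legal       | 70326 
2  | Engineering | 125079
3  | Legal       | 74416 
4  | Legal       | 118615
5  | Legal       | 86647 
6  | Legal       | 76716 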